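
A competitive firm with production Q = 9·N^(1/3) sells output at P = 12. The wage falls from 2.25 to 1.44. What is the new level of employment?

N* = 125

From P·MP_N = w with MP_N = 3·N^(-2/3), the labor demand is N(w) = (36/w)^(3/2).
At w = 2.25: N = 64. At w = 1.44: N = 125.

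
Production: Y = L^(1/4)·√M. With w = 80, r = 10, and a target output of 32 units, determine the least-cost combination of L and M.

Cost minimization requires the marginal rate of technical substitution to equal the input-price ratio: MP_L/MP_M = w/r.
Here MP_L/MP_M = (1/4)·(M/L)/(1/2) = 0.5·(M/L). Setting this equal to 80/10 = 8 gives M = 16L.
Substituting into Y = 32: L^(1/4)·(16L)^(1/2) = 32.
Solving, L = 16 and M = 256.

L* = 16, M* = 256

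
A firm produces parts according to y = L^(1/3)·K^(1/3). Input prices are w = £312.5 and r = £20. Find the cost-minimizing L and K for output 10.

Cost minimization requires the marginal rate of technical substitution to equal the input-price ratio: MP_L/MP_K = w/r.
Here MP_L/MP_K = (1/3)·(K/L)/(1/3) = (K/L). Setting this equal to 312.5/20 = 15.625 gives K = 15.625L.
Substituting into y = 10: L^(1/3)·(15.625L)^(1/3) = 10.
Solving, L = 8 and K = 125.

L* = 8, K* = 125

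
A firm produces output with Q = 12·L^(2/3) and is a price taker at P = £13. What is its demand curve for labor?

MP_L = (2/3)·12·L^(-1/3) = 8·L^(-1/3).
Setting P·MP_L = w: 104·L^(-1/3) = w.
Solving for L: L^(-1/3) = w/104, so L = (104/w)^(3).

L(w) = 1124864/w³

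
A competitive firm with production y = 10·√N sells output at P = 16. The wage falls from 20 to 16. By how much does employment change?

From P·MP_N = w with MP_N = 5·N^(-1/2), the labor demand is N(w) = (80/w)^(2).
At w = 20: N = 16. At w = 16: N = 25.
ΔN = 25 − 16 = 9.

ΔN = 9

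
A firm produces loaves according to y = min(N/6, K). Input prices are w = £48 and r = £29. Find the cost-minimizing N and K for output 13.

N* = 78, K* = 13

With a fixed-proportions technology, the cost-minimizing bundle uses no slack in either input: N/6 = K = y.
So N = 6·13 = 78 and K = 13.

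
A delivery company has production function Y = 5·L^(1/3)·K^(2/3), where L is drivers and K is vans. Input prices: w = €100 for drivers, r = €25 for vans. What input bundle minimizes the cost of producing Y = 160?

L* = 8, K* = 64

Cost minimization requires the marginal rate of technical substitution to equal the input-price ratio: MP_L/MP_K = w/r.
Here MP_L/MP_K = (1/3)·(K/L)/(2/3) = 0.5·(K/L). Setting this equal to 100/25 = 4 gives K = 8L.
Substituting into Y = 160: 5·L^(1/3)·(8L)^(2/3) = 160.
Solving, L = 8 and K = 64.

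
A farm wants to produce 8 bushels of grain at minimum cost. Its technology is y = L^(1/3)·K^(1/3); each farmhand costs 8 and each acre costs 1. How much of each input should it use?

L* = 8, K* = 64

Cost minimization requires the marginal rate of technical substitution to equal the input-price ratio: MP_L/MP_K = w/r.
Here MP_L/MP_K = (1/3)·(K/L)/(1/3) = (K/L). Setting this equal to 8/1 = 8 gives K = 8L.
Substituting into y = 8: L^(1/3)·(8L)^(1/3) = 8.
Solving, L = 8 and K = 64.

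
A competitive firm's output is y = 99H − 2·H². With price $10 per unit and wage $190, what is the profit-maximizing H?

H* = 20

The marginal product of H is MP_H = 99 − 4H.
A price-taking firm hires until the value of the marginal product equals the wage: P·MP_H = w, so 10·(99 − 4H) = 190.
Then 99 − 4H = 19, giving H = 20.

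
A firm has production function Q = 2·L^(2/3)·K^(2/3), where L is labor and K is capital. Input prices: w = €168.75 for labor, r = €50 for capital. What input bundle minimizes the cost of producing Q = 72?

L* = 8, K* = 27

Cost minimization requires the marginal rate of technical substitution to equal the input-price ratio: MP_L/MP_K = w/r.
Here MP_L/MP_K = (2/3)·(K/L)/(2/3) = (K/L). Setting this equal to 168.75/50 = 3.375 gives K = 3.375L.
Substituting into Q = 72: 2·L^(2/3)·(3.375L)^(2/3) = 72.
Solving, L = 8 and K = 27.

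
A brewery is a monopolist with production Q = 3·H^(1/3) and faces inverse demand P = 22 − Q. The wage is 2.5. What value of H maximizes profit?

H* = 8

Marginal revenue from the inverse demand is MR = 22 − 2Q.
The marginal product is MP_H = H^(-2/3).
A monopolist hires until marginal revenue product equals the wage: MR·MP_H = w.
At H, Q = 3·H^(1/3). Substituting and solving: (22 − 6·H^(1/3))·H^(-2/3) = 2.5 gives H = 8.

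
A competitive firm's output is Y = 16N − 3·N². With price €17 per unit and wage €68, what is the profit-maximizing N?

The marginal product of N is MP_N = 16 − 6N.
A price-taking firm hires until the value of the marginal product equals the wage: P·MP_N = w, so 17·(16 − 6N) = 68.
Then 16 − 6N = 4, giving N = 2.

N* = 2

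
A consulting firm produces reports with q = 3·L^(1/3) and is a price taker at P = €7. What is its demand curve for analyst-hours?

L(w) = (7/w)^(3/2)

MP_L = (1/3)·3·L^(-2/3) = L^(-2/3).
Setting P·MP_L = w: 7·L^(-2/3) = w.
Solving for L: L^(-2/3) = w/7, so L = (7/w)^(3/2).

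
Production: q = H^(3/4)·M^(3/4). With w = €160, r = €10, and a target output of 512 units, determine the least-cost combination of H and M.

H* = 16, M* = 256

Cost minimization requires the marginal rate of technical substitution to equal the input-price ratio: MP_H/MP_M = w/r.
Here MP_H/MP_M = (3/4)·(M/H)/(3/4) = (M/H). Setting this equal to 160/10 = 16 gives M = 16H.
Substituting into q = 512: H^(3/4)·(16H)^(3/4) = 512.
Solving, H = 16 and M = 256.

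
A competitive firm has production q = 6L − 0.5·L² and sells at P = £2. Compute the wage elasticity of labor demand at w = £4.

From P·MP_L = w with MP_L = 6 − L, labor demand is L(w) = 6 − w/2.
dL/dw = −1/(2) = -0.5.
At w = 4, L = 4, so ε = (dL/dw)·(w/L) = (-0.5)·(4/4) = -0.5.

ε = -0.5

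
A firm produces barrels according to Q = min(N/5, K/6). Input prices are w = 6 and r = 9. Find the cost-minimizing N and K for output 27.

N* = 135, K* = 162

With a fixed-proportions technology, the cost-minimizing bundle uses no slack in either input: N/5 = K/6 = Q.
So N = 5·27 = 135 and K = 6·27 = 162.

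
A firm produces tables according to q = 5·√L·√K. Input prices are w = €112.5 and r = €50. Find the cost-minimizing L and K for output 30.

Cost minimization requires the marginal rate of technical substitution to equal the input-price ratio: MP_L/MP_K = w/r.
Here MP_L/MP_K = (1/2)·(K/L)/(1/2) = (K/L). Setting this equal to 112.5/50 = 2.25 gives K = 2.25L.
Substituting into q = 30: 5·L^(1/2)·(2.25L)^(1/2) = 30.
Solving, L = 4 and K = 9.

L* = 4, K* = 9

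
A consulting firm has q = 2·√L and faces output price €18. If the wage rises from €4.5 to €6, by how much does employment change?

ΔL = -7

From P·MP_L = w with MP_L = L^(-1/2), the labor demand is L(w) = (18/w)^(2).
At w = 4.5: L = 16. At w = 6: L = 9.
ΔL = 9 − 16 = -7.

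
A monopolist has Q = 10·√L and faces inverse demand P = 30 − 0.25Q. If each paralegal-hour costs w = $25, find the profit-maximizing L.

Marginal revenue from the inverse demand is MR = 30 − 0.5Q.
The marginal product is MP_L = 5·L^(-1/2).
A monopolist hires until marginal revenue product equals the wage: MR·MP_L = w.
At L, Q = 10·√L. Substituting and solving: (30 − 5·√L)·5·L^(-1/2) = 25 gives L = 9.

L* = 9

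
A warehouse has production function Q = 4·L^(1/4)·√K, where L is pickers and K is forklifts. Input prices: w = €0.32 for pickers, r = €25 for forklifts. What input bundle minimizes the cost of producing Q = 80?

L* = 625, K* = 16

Cost minimization requires the marginal rate of technical substitution to equal the input-price ratio: MP_L/MP_K = w/r.
Here MP_L/MP_K = (1/4)·(K/L)/(1/2) = 0.5·(K/L). Setting this equal to 0.32/25 = 0.0128 gives K = 0.0256L.
Substituting into Q = 80: 4·L^(1/4)·(0.0256L)^(1/2) = 80.
Solving, L = 625 and K = 16.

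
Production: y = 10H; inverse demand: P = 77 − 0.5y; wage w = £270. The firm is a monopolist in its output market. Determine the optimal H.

H* = 5

Marginal revenue from the inverse demand is MR = 77 − y.
The marginal product is MP_H = 10.
A monopolist hires until marginal revenue product equals the wage: MR·MP_H = w.
(77 − 10H)·10 = 270, so H = 5.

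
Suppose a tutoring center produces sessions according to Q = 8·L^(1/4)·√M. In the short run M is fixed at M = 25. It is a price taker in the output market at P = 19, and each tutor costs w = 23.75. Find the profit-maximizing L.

L* = 16

With M = 25, MP_L = (1/4)·8·L^(-3/4)·25^(1/2) = 10·L^(-3/4).
Profit maximization for a price taker requires P·MP_L = w: 19·10·L^(-3/4) = 23.75.
So L^(-3/4) = 0.125, which gives L = 16.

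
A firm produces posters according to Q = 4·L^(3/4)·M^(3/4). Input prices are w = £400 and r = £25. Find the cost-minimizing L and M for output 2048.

Cost minimization requires the marginal rate of technical substitution to equal the input-price ratio: MP_L/MP_M = w/r.
Here MP_L/MP_M = (3/4)·(M/L)/(3/4) = (M/L). Setting this equal to 400/25 = 16 gives M = 16L.
Substituting into Q = 2048: 4·L^(3/4)·(16L)^(3/4) = 2048.
Solving, L = 16 and M = 256.

L* = 16, M* = 256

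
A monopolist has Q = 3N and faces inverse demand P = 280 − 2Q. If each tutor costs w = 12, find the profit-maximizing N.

Marginal revenue from the inverse demand is MR = 280 − 4Q.
The marginal product is MP_N = 3.
A monopolist hires until marginal revenue product equals the wage: MR·MP_N = w.
(280 − 12N)·3 = 12, so N = 23.

N* = 23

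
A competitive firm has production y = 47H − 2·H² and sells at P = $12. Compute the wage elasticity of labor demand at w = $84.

ε = -0.175

From P·MP_H = w with MP_H = 47 − 4H, labor demand is H(w) = (47 − w/12)/4.
dH/dw = −1/(48) = -1/48.
At w = 84, H = 10, so ε = (dH/dw)·(w/H) = (-1/48)·(84/10) = -0.175.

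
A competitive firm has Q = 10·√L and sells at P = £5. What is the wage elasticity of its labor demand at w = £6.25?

ε = -2

MP_L = (1/2)·10·L^(-1/2), so P·MP_L = w gives 25·L^(-1/2) = w.
Solving, L(w) = (25/w)^(2). This is a constant-elasticity form: L ∝ w^(−2), so ε = −2.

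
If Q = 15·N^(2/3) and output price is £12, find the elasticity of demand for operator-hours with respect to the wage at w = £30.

MP_N = (2/3)·15·N^(-1/3), so P·MP_N = w gives 120·N^(-1/3) = w.
Solving, N(w) = (120/w)^(3). This is a constant-elasticity form: N ∝ w^(−3), so ε = −3.

ε = -3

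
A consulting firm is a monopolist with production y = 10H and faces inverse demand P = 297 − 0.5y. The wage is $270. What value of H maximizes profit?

H* = 27

Marginal revenue from the inverse demand is MR = 297 − y.
The marginal product is MP_H = 10.
A monopolist hires until marginal revenue product equals the wage: MR·MP_H = w.
(297 − 10H)·10 = 270, so H = 27.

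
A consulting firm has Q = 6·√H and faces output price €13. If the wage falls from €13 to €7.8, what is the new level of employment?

H* = 25

From P·MP_H = w with MP_H = 3·H^(-1/2), the labor demand is H(w) = (39/w)^(2).
At w = 13: H = 9. At w = 7.8: H = 25.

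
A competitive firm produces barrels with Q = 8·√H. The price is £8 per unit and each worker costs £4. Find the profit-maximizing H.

H* = 64

MP_H = (1/2)·8·H^(-1/2) = 4·H^(-1/2).
Profit maximization for a price taker requires P·MP_H = w: 8·4·H^(-1/2) = 4.
So H^(-1/2) = 0.125, which gives H = 64.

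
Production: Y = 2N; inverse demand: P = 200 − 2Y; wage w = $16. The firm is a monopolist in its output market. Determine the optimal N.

N* = 24

Marginal revenue from the inverse demand is MR = 200 − 4Y.
The marginal product is MP_N = 2.
A monopolist hires until marginal revenue product equals the wage: MR·MP_N = w.
(200 − 8N)·2 = 16, so N = 24.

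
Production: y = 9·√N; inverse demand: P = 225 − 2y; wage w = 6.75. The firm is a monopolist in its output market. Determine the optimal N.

N* = 36

Marginal revenue from the inverse demand is MR = 225 − 4y.
The marginal product is MP_N = 4.5·N^(-1/2).
A monopolist hires until marginal revenue product equals the wage: MR·MP_N = w.
At N, y = 9·√N. Substituting and solving: (225 − 36·√N)·4.5·N^(-1/2) = 6.75 gives N = 36.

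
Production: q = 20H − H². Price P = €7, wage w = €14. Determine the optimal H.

H* = 9

The marginal product of H is MP_H = 20 − 2H.
A price-taking firm hires until the value of the marginal product equals the wage: P·MP_H = w, so 7·(20 − 2H) = 14.
Then 20 − 2H = 2, giving H = 9.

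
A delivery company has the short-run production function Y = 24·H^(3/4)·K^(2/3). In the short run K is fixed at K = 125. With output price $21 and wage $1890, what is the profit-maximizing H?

H* = 625

With K = 125, MP_H = (3/4)·24·H^(-1/4)·125^(2/3) = 450·H^(-1/4).
Profit maximization for a price taker requires P·MP_H = w: 21·450·H^(-1/4) = 1890.
So H^(-1/4) = 0.2, which gives H = 625.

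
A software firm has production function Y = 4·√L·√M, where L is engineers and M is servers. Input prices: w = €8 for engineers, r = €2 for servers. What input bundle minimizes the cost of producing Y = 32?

L* = 4, M* = 16

Cost minimization requires the marginal rate of technical substitution to equal the input-price ratio: MP_L/MP_M = w/r.
Here MP_L/MP_M = (1/2)·(M/L)/(1/2) = (M/L). Setting this equal to 8/2 = 4 gives M = 4L.
Substituting into Y = 32: 4·L^(1/2)·(4L)^(1/2) = 32.
Solving, L = 4 and M = 16.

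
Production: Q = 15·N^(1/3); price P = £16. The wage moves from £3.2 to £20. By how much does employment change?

From P·MP_N = w with MP_N = 5·N^(-2/3), the labor demand is N(w) = (80/w)^(3/2).
At w = 3.2: N = 125. At w = 20: N = 8.
ΔN = 8 − 125 = -117.

ΔN = -117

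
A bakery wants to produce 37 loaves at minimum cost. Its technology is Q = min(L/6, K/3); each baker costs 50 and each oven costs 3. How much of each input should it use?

L* = 222, K* = 111

With a fixed-proportions technology, the cost-minimizing bundle uses no slack in either input: L/6 = K/3 = Q.
So L = 6·37 = 222 and K = 3·37 = 111.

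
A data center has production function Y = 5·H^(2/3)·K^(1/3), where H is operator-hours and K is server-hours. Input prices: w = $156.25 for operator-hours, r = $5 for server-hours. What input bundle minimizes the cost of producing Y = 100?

H* = 8, K* = 125

Cost minimization requires the marginal rate of technical substitution to equal the input-price ratio: MP_H/MP_K = w/r.
Here MP_H/MP_K = (2/3)·(K/H)/(1/3) = 2·(K/H). Setting this equal to 156.25/5 = 31.25 gives K = 15.625H.
Substituting into Y = 100: 5·H^(2/3)·(15.625H)^(1/3) = 100.
Solving, H = 8 and K = 125.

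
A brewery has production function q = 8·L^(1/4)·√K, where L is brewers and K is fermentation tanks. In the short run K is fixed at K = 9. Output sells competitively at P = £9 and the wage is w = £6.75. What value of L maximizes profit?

With K = 9, MP_L = (1/4)·8·L^(-3/4)·9^(1/2) = 6·L^(-3/4).
Profit maximization for a price taker requires P·MP_L = w: 9·6·L^(-3/4) = 6.75.
So L^(-3/4) = 0.125, which gives L = 16.

L* = 16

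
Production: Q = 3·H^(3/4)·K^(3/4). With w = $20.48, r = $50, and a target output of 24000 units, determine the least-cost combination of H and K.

H* = 625, K* = 256

Cost minimization requires the marginal rate of technical substitution to equal the input-price ratio: MP_H/MP_K = w/r.
Here MP_H/MP_K = (3/4)·(K/H)/(3/4) = (K/H). Setting this equal to 20.48/50 = 0.4096 gives K = 0.4096H.
Substituting into Q = 24000: 3·H^(3/4)·(0.4096H)^(3/4) = 24000.
Solving, H = 625 and K = 256.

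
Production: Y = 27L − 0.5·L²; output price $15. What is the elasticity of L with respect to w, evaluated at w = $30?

ε = -0.08

From P·MP_L = w with MP_L = 27 − L, labor demand is L(w) = 27 − w/15.
dL/dw = −1/(15) = -1/15.
At w = 30, L = 25, so ε = (dL/dw)·(w/L) = (-1/15)·(30/25) = -0.08.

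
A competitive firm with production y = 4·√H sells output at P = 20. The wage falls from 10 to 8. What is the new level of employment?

From P·MP_H = w with MP_H = 2·H^(-1/2), the labor demand is H(w) = (40/w)^(2).
At w = 10: H = 16. At w = 8: H = 25.

H* = 25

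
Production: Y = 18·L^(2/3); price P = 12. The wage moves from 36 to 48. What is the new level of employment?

From P·MP_L = w with MP_L = 12·L^(-1/3), the labor demand is L(w) = (144/w)^(3).
At w = 36: L = 64. At w = 48: L = 27.

L* = 27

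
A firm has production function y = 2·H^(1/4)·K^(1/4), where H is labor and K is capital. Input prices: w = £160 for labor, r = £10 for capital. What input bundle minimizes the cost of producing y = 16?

Cost minimization requires the marginal rate of technical substitution to equal the input-price ratio: MP_H/MP_K = w/r.
Here MP_H/MP_K = (1/4)·(K/H)/(1/4) = (K/H). Setting this equal to 160/10 = 16 gives K = 16H.
Substituting into y = 16: 2·H^(1/4)·(16H)^(1/4) = 16.
Solving, H = 16 and K = 256.

H* = 16, K* = 256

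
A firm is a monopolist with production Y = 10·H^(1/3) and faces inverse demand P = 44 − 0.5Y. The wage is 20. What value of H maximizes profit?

Marginal revenue from the inverse demand is MR = 44 − Y.
The marginal product is MP_H = (10/3)·H^(-2/3).
A monopolist hires until marginal revenue product equals the wage: MR·MP_H = w.
At H, Y = 10·H^(1/3). Substituting and solving: (44 − 10·H^(1/3))·(10/3)·H^(-2/3) = 20 gives H = 8.

H* = 8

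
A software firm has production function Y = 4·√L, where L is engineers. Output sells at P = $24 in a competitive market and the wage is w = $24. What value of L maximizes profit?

L* = 4

MP_L = (1/2)·4·L^(-1/2) = 2·L^(-1/2).
Profit maximization for a price taker requires P·MP_L = w: 24·2·L^(-1/2) = 24.
So L^(-1/2) = 0.5, which gives L = 4.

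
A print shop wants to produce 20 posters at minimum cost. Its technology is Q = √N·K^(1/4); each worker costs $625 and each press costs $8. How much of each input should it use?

N* = 16, K* = 625

Cost minimization requires the marginal rate of technical substitution to equal the input-price ratio: MP_N/MP_K = w/r.
Here MP_N/MP_K = (1/2)·(K/N)/(1/4) = 2·(K/N). Setting this equal to 625/8 = 78.125 gives K = 39.0625N.
Substituting into Q = 20: N^(1/2)·(39.0625N)^(1/4) = 20.
Solving, N = 16 and K = 625.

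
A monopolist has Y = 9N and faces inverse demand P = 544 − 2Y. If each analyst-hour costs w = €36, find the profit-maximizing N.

Marginal revenue from the inverse demand is MR = 544 − 4Y.
The marginal product is MP_N = 9.
A monopolist hires until marginal revenue product equals the wage: MR·MP_N = w.
(544 − 36N)·9 = 36, so N = 15.

N* = 15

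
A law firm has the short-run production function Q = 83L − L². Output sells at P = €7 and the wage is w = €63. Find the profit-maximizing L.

The marginal product of L is MP_L = 83 − 2L.
A price-taking firm hires until the value of the marginal product equals the wage: P·MP_L = w, so 7·(83 − 2L) = 63.
Then 83 − 2L = 9, giving L = 37.

L* = 37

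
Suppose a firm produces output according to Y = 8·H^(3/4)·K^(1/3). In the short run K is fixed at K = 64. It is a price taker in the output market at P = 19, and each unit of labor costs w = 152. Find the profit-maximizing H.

With K = 64, MP_H = (3/4)·8·H^(-1/4)·64^(1/3) = 24·H^(-1/4).
Profit maximization for a price taker requires P·MP_H = w: 19·24·H^(-1/4) = 152.
So H^(-1/4) = 1/3, which gives H = 81.

H* = 81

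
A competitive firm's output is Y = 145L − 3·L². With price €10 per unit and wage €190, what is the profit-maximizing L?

L* = 21

The marginal product of L is MP_L = 145 − 6L.
A price-taking firm hires until the value of the marginal product equals the wage: P·MP_L = w, so 10·(145 − 6L) = 190.
Then 145 − 6L = 19, giving L = 21.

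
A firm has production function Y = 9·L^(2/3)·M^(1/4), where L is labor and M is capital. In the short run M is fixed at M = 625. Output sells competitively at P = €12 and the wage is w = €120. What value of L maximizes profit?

L* = 27

With M = 625, MP_L = (2/3)·9·L^(-1/3)·625^(1/4) = 30·L^(-1/3).
Profit maximization for a price taker requires P·MP_L = w: 12·30·L^(-1/3) = 120.
So L^(-1/3) = 1/3, which gives L = 27.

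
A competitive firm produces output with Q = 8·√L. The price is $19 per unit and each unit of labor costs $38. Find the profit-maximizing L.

L* = 4

MP_L = (1/2)·8·L^(-1/2) = 4·L^(-1/2).
Profit maximization for a price taker requires P·MP_L = w: 19·4·L^(-1/2) = 38.
So L^(-1/2) = 0.5, which gives L = 4.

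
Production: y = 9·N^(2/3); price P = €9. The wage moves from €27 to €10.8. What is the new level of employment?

From P·MP_N = w with MP_N = 6·N^(-1/3), the labor demand is N(w) = (54/w)^(3).
At w = 27: N = 8. At w = 10.8: N = 125.

N* = 125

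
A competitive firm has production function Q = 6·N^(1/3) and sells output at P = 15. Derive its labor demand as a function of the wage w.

N(w) = (30/w)^(3/2)

MP_N = (1/3)·6·N^(-2/3) = 2·N^(-2/3).
Setting P·MP_N = w: 30·N^(-2/3) = w.
Solving for N: N^(-2/3) = w/30, so N = (30/w)^(3/2).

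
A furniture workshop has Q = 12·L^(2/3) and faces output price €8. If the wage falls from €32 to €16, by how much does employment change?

From P·MP_L = w with MP_L = 8·L^(-1/3), the labor demand is L(w) = (64/w)^(3).
At w = 32: L = 8. At w = 16: L = 64.
ΔL = 64 − 8 = 56.

ΔL = 56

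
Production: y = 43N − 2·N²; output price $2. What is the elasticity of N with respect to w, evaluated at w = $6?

From P·MP_N = w with MP_N = 43 − 4N, labor demand is N(w) = (43 − w/2)/4.
dN/dw = −1/(8) = -0.125.
At w = 6, N = 10, so ε = (dN/dw)·(w/N) = (-0.125)·(6/10) = -0.075.

ε = -0.075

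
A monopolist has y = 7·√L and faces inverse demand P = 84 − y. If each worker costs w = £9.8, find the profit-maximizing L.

Marginal revenue from the inverse demand is MR = 84 − 2y.
The marginal product is MP_L = 3.5·L^(-1/2).
A monopolist hires until marginal revenue product equals the wage: MR·MP_L = w.
At L, y = 7·√L. Substituting and solving: (84 − 14·√L)·3.5·L^(-1/2) = 9.8 gives L = 25.

L* = 25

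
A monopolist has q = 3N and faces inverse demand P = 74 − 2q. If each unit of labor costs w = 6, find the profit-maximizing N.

N* = 6

Marginal revenue from the inverse demand is MR = 74 − 4q.
The marginal product is MP_N = 3.
A monopolist hires until marginal revenue product equals the wage: MR·MP_N = w.
(74 − 12N)·3 = 6, so N = 6.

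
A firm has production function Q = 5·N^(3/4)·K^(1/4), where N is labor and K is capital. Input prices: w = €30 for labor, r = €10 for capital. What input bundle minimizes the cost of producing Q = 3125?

N* = 625, K* = 625

Cost minimization requires the marginal rate of technical substitution to equal the input-price ratio: MP_N/MP_K = w/r.
Here MP_N/MP_K = (3/4)·(K/N)/(1/4) = 3·(K/N). Setting this equal to 30/10 = 3 gives K = N.
Substituting into Q = 3125: 5·N^(3/4)·(N)^(1/4) = 3125.
Solving, N = 625 and K = 625.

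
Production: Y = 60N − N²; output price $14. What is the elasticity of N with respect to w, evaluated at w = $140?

From P·MP_N = w with MP_N = 60 − 2N, labor demand is N(w) = (60 − w/14)/2.
dN/dw = −1/(28) = -1/28.
At w = 140, N = 25, so ε = (dN/dw)·(w/N) = (-1/28)·(140/25) = -0.2.

ε = -0.2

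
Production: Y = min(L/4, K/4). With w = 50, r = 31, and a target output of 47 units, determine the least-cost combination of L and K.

L* = 188, K* = 188

With a fixed-proportions technology, the cost-minimizing bundle uses no slack in either input: L/4 = K/4 = Y.
So L = 4·47 = 188 and K = 4·47 = 188.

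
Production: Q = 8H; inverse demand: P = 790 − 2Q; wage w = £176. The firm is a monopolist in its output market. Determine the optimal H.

H* = 24

Marginal revenue from the inverse demand is MR = 790 − 4Q.
The marginal product is MP_H = 8.
A monopolist hires until marginal revenue product equals the wage: MR·MP_H = w.
(790 − 32H)·8 = 176, so H = 24.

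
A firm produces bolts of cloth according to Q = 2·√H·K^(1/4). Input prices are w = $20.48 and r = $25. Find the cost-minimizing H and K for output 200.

H* = 625, K* = 256

Cost minimization requires the marginal rate of technical substitution to equal the input-price ratio: MP_H/MP_K = w/r.
Here MP_H/MP_K = (1/2)·(K/H)/(1/4) = 2·(K/H). Setting this equal to 20.48/25 = 0.8192 gives K = 0.4096H.
Substituting into Q = 200: 2·H^(1/2)·(0.4096H)^(1/4) = 200.
Solving, H = 625 and K = 256.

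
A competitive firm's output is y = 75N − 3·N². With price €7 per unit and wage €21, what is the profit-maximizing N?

The marginal product of N is MP_N = 75 − 6N.
A price-taking firm hires until the value of the marginal product equals the wage: P·MP_N = w, so 7·(75 − 6N) = 21.
Then 75 − 6N = 3, giving N = 12.

N* = 12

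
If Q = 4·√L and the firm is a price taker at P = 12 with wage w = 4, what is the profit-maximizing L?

MP_L = (1/2)·4·L^(-1/2) = 2·L^(-1/2).
Profit maximization for a price taker requires P·MP_L = w: 12·2·L^(-1/2) = 4.
So L^(-1/2) = 1/6, which gives L = 36.

L* = 36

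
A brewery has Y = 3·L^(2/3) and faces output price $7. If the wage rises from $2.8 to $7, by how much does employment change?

From P·MP_L = w with MP_L = 2·L^(-1/3), the labor demand is L(w) = (14/w)^(3).
At w = 2.8: L = 125. At w = 7: L = 8.
ΔL = 8 − 125 = -117.

ΔL = -117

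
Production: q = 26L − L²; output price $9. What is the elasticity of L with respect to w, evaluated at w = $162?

ε = -2.25

From P·MP_L = w with MP_L = 26 − 2L, labor demand is L(w) = (26 − w/9)/2.
dL/dw = −1/(18) = -1/18.
At w = 162, L = 4, so ε = (dL/dw)·(w/L) = (-1/18)·(162/4) = -2.25.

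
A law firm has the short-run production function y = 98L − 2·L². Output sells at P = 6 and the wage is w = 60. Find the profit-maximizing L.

The marginal product of L is MP_L = 98 − 4L.
A price-taking firm hires until the value of the marginal product equals the wage: P·MP_L = w, so 6·(98 − 4L) = 60.
Then 98 − 4L = 10, giving L = 22.

L* = 22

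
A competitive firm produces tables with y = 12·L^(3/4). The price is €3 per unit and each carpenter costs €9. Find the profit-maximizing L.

MP_L = (3/4)·12·L^(-1/4) = 9·L^(-1/4).
Profit maximization for a price taker requires P·MP_L = w: 3·9·L^(-1/4) = 9.
So L^(-1/4) = 1/3, which gives L = 81.

L* = 81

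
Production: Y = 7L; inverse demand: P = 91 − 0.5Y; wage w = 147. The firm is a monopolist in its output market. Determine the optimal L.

Marginal revenue from the inverse demand is MR = 91 − Y.
The marginal product is MP_L = 7.
A monopolist hires until marginal revenue product equals the wage: MR·MP_L = w.
(91 − 7L)·7 = 147, so L = 10.

L* = 10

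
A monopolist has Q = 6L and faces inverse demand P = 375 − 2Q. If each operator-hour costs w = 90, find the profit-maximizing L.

L* = 15

Marginal revenue from the inverse demand is MR = 375 − 4Q.
The marginal product is MP_L = 6.
A monopolist hires until marginal revenue product equals the wage: MR·MP_L = w.
(375 − 24L)·6 = 90, so L = 15.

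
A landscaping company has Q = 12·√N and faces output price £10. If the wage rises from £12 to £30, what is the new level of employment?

From P·MP_N = w with MP_N = 6·N^(-1/2), the labor demand is N(w) = (60/w)^(2).
At w = 12: N = 25. At w = 30: N = 4.

N* = 4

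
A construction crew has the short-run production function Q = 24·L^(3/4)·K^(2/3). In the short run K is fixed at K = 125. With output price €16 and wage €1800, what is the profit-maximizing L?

With K = 125, MP_L = (3/4)·24·L^(-1/4)·125^(2/3) = 450·L^(-1/4).
Profit maximization for a price taker requires P·MP_L = w: 16·450·L^(-1/4) = 1800.
So L^(-1/4) = 0.25, which gives L = 256.

L* = 256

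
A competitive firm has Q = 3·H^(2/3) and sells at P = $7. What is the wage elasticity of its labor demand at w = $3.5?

ε = -3

MP_H = (2/3)·3·H^(-1/3), so P·MP_H = w gives 14·H^(-1/3) = w.
Solving, H(w) = (14/w)^(3). This is a constant-elasticity form: H ∝ w^(−3), so ε = −3.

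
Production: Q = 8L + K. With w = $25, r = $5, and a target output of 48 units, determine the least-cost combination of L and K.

L* = 6, K* = 0

The inputs are perfect substitutes, so the firm uses whichever has the lower cost per unit of output.
Cost per unit of output via L is 3.125; via K it is 5. L is cheaper.
Producing Q = 48 with L alone: L = 6, K = 0.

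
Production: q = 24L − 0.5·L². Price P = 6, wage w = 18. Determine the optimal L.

L* = 21

The marginal product of L is MP_L = 24 − L.
A price-taking firm hires until the value of the marginal product equals the wage: P·MP_L = w, so 6·(24 − L) = 18.
Then 24 − L = 3, giving L = 21.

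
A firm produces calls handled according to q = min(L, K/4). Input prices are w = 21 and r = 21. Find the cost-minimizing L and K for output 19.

With a fixed-proportions technology, the cost-minimizing bundle uses no slack in either input: L = K/4 = q.
So L = 19 and K = 4·19 = 76.

L* = 19, K* = 76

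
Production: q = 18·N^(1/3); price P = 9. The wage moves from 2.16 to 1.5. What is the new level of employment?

From P·MP_N = w with MP_N = 6·N^(-2/3), the labor demand is N(w) = (54/w)^(3/2).
At w = 2.16: N = 125. At w = 1.5: N = 216.

N* = 216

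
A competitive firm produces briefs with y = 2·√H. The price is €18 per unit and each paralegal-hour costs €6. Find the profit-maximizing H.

MP_H = (1/2)·2·H^(-1/2) = H^(-1/2).
Profit maximization for a price taker requires P·MP_H = w: 18·H^(-1/2) = 6.
So H^(-1/2) = 1/3, which gives H = 9.

H* = 9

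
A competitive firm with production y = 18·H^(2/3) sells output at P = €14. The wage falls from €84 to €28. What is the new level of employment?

From P·MP_H = w with MP_H = 12·H^(-1/3), the labor demand is H(w) = (168/w)^(3).
At w = 84: H = 8. At w = 28: H = 216.

H* = 216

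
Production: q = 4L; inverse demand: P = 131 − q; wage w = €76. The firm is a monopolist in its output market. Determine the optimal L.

Marginal revenue from the inverse demand is MR = 131 − 2q.
The marginal product is MP_L = 4.
A monopolist hires until marginal revenue product equals the wage: MR·MP_L = w.
(131 − 8L)·4 = 76, so L = 14.

L* = 14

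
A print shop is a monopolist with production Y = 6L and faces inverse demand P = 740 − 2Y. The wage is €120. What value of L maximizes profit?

L* = 30

Marginal revenue from the inverse demand is MR = 740 − 4Y.
The marginal product is MP_L = 6.
A monopolist hires until marginal revenue product equals the wage: MR·MP_L = w.
(740 − 24L)·6 = 120, so L = 30.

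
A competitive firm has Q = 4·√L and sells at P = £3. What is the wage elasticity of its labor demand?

ε = -2

MP_L = (1/2)·4·L^(-1/2), so P·MP_L = w gives 6·L^(-1/2) = w.
Solving, L(w) = (6/w)^(2). This is a constant-elasticity form: L ∝ w^(−2), so ε = −2.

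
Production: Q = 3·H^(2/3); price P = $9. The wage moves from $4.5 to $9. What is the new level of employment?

H* = 8

From P·MP_H = w with MP_H = 2·H^(-1/3), the labor demand is H(w) = (18/w)^(3).
At w = 4.5: H = 64. At w = 9: H = 8.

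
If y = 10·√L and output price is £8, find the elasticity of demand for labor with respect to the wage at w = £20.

MP_L = (1/2)·10·L^(-1/2), so P·MP_L = w gives 40·L^(-1/2) = w.
Solving, L(w) = (40/w)^(2). This is a constant-elasticity form: L ∝ w^(−2), so ε = −2.

ε = -2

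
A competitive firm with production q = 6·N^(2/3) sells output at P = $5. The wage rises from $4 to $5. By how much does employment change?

ΔN = -61

From P·MP_N = w with MP_N = 4·N^(-1/3), the labor demand is N(w) = (20/w)^(3).
At w = 4: N = 125. At w = 5: N = 64.
ΔN = 64 − 125 = -61.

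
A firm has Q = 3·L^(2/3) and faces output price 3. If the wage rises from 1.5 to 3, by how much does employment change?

From P·MP_L = w with MP_L = 2·L^(-1/3), the labor demand is L(w) = (6/w)^(3).
At w = 1.5: L = 64. At w = 3: L = 8.
ΔL = 8 − 64 = -56.

ΔL = -56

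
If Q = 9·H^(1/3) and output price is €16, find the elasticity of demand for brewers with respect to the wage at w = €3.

MP_H = (1/3)·9·H^(-2/3), so P·MP_H = w gives 48·H^(-2/3) = w.
Solving, H(w) = (48/w)^(3/2). This is a constant-elasticity form: H ∝ w^(−3/2), so ε = −3/2.

ε = -1.5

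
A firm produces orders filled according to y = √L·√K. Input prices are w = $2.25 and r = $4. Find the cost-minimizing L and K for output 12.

L* = 16, K* = 9

Cost minimization requires the marginal rate of technical substitution to equal the input-price ratio: MP_L/MP_K = w/r.
Here MP_L/MP_K = (1/2)·(K/L)/(1/2) = (K/L). Setting this equal to 2.25/4 = 0.5625 gives K = 0.5625L.
Substituting into y = 12: L^(1/2)·(0.5625L)^(1/2) = 12.
Solving, L = 16 and K = 9.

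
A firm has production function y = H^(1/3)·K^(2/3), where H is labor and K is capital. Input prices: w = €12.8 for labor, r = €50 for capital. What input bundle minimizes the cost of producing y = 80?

Cost minimization requires the marginal rate of technical substitution to equal the input-price ratio: MP_H/MP_K = w/r.
Here MP_H/MP_K = (1/3)·(K/H)/(2/3) = 0.5·(K/H). Setting this equal to 12.8/50 = 0.256 gives K = 0.512H.
Substituting into y = 80: H^(1/3)·(0.512H)^(2/3) = 80.
Solving, H = 125 and K = 64.

H* = 125, K* = 64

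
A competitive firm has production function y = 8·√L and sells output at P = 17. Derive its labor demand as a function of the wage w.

L(w) = 4624/w²

MP_L = (1/2)·8·L^(-1/2) = 4·L^(-1/2).
Setting P·MP_L = w: 68·L^(-1/2) = w.
Solving for L: L^(-1/2) = w/68, so L = (68/w)^(2).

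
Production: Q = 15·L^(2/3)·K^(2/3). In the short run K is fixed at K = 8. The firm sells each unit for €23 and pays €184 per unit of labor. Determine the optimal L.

L* = 125

With K = 8, MP_L = (2/3)·15·L^(-1/3)·8^(2/3) = 40·L^(-1/3).
Profit maximization for a price taker requires P·MP_L = w: 23·40·L^(-1/3) = 184.
So L^(-1/3) = 0.2, which gives L = 125.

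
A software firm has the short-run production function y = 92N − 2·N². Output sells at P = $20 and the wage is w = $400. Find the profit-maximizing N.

The marginal product of N is MP_N = 92 − 4N.
A price-taking firm hires until the value of the marginal product equals the wage: P·MP_N = w, so 20·(92 − 4N) = 400.
Then 92 − 4N = 20, giving N = 18.

N* = 18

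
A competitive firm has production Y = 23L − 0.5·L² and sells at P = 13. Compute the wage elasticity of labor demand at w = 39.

From P·MP_L = w with MP_L = 23 − L, labor demand is L(w) = 23 − w/13.
dL/dw = −1/(13) = -1/13.
At w = 39, L = 20, so ε = (dL/dw)·(w/L) = (-1/13)·(39/20) = -0.15.

ε = -0.15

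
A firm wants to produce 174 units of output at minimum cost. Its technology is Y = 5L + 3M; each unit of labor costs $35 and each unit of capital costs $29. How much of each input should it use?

L* = 34.8, M* = 0

The inputs are perfect substitutes, so the firm uses whichever has the lower cost per unit of output.
Cost per unit of output via L is w/5 = 7; via M it is r/3 = 29/3. L is cheaper.
Producing Y = 174 with L alone: L = 34.8, M = 0.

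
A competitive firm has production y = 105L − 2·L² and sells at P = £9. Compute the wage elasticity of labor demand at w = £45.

ε = -0.05

From P·MP_L = w with MP_L = 105 − 4L, labor demand is L(w) = (105 − w/9)/4.
dL/dw = −1/(36) = -1/36.
At w = 45, L = 25, so ε = (dL/dw)·(w/L) = (-1/36)·(45/25) = -0.05.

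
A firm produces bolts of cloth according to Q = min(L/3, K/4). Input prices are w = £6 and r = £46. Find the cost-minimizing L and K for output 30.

With a fixed-proportions technology, the cost-minimizing bundle uses no slack in either input: L/3 = K/4 = Q.
So L = 3·30 = 90 and K = 4·30 = 120.

L* = 90, K* = 120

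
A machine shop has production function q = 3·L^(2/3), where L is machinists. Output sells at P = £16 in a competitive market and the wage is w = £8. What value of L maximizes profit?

MP_L = (2/3)·3·L^(-1/3) = 2·L^(-1/3).
Profit maximization for a price taker requires P·MP_L = w: 16·2·L^(-1/3) = 8.
So L^(-1/3) = 0.25, which gives L = 64.

L* = 64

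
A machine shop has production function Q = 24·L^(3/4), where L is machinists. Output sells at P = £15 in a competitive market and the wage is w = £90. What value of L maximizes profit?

L* = 81

MP_L = (3/4)·24·L^(-1/4) = 18·L^(-1/4).
Profit maximization for a price taker requires P·MP_L = w: 15·18·L^(-1/4) = 90.
So L^(-1/4) = 1/3, which gives L = 81.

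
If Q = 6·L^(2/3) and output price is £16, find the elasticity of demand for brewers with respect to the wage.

ε = -3

MP_L = (2/3)·6·L^(-1/3), so P·MP_L = w gives 64·L^(-1/3) = w.
Solving, L(w) = (64/w)^(3). This is a constant-elasticity form: L ∝ w^(−3), so ε = −3.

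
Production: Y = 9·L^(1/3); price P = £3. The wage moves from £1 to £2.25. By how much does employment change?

ΔL = -19

From P·MP_L = w with MP_L = 3·L^(-2/3), the labor demand is L(w) = (9/w)^(3/2).
At w = 1: L = 27. At w = 2.25: L = 8.
ΔL = 8 − 27 = -19.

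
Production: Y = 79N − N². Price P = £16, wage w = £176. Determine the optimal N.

N* = 34

The marginal product of N is MP_N = 79 − 2N.
A price-taking firm hires until the value of the marginal product equals the wage: P·MP_N = w, so 16·(79 − 2N) = 176.
Then 79 − 2N = 11, giving N = 34.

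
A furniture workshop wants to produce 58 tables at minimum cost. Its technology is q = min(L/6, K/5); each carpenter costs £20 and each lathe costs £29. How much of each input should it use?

With a fixed-proportions technology, the cost-minimizing bundle uses no slack in either input: L/6 = K/5 = q.
So L = 6·58 = 348 and K = 5·58 = 290.

L* = 348, K* = 290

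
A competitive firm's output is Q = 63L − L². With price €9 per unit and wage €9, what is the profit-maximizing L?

L* = 31

The marginal product of L is MP_L = 63 − 2L.
A price-taking firm hires until the value of the marginal product equals the wage: P·MP_L = w, so 9·(63 − 2L) = 9.
Then 63 − 2L = 1, giving L = 31.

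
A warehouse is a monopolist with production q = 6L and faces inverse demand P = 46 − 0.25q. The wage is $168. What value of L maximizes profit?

Marginal revenue from the inverse demand is MR = 46 − 0.5q.
The marginal product is MP_L = 6.
A monopolist hires until marginal revenue product equals the wage: MR·MP_L = w.
(46 − 3L)·6 = 168, so L = 6.

L* = 6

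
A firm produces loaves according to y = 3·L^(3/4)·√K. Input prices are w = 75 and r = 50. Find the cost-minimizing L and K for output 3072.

L* = 256, K* = 256

Cost minimization requires the marginal rate of technical substitution to equal the input-price ratio: MP_L/MP_K = w/r.
Here MP_L/MP_K = (3/4)·(K/L)/(1/2) = 1.5·(K/L). Setting this equal to 75/50 = 1.5 gives K = L.
Substituting into y = 3072: 3·L^(3/4)·(L)^(1/2) = 3072.
Solving, L = 256 and K = 256.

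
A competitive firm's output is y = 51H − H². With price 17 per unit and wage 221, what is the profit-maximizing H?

H* = 19

The marginal product of H is MP_H = 51 − 2H.
A price-taking firm hires until the value of the marginal product equals the wage: P·MP_H = w, so 17·(51 − 2H) = 221.
Then 51 − 2H = 13, giving H = 19.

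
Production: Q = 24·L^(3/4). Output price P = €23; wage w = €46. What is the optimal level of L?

L* = 6561

MP_L = (3/4)·24·L^(-1/4) = 18·L^(-1/4).
Profit maximization for a price taker requires P·MP_L = w: 23·18·L^(-1/4) = 46.
So L^(-1/4) = 1/9, which gives L = 6561.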